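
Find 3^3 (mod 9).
3 = 2 + 1 (binary 11). Repeated squaring mod 9: 3^1 ≡ 3; 3^2 ≡ 3² = 9 ≡ 0. Multiply: 3^3 = 3^2 × 3^1 ≡ 0 × 3 (mod 9): 0 × 3 = 0 ≡ 0. So 3^3 ≡ 0 (mod 9).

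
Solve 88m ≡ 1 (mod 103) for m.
88^(-1) ≡ 48 (mod 103). Verification: 88 × 48 = 4224 ≡ 1 (mod 103)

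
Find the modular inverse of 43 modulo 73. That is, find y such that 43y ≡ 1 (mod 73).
17

Using Extended Euclidean Algorithm:
gcd(43, 73) = 1
Bezout coefficients: 43 × 17 + 73 × -10 = 1
So 43 × 17 ≡ 1 (mod 73)
The inverse is 17 mod 73 = 17
Verification: 43 × 17 = 731 = 10 × 73 + 1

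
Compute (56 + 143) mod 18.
1

(56 + 143) = 199
199 mod 18 = 1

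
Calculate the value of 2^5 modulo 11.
5 = 4 + 1 (binary 101). Repeated squaring mod 11: 2^1 ≡ 2; 2^2 ≡ 2² = 4 ≡ 4; 2^4 ≡ 4² = 16 ≡ 5. Multiply: 2^5 = 2^4 × 2^1 ≡ 5 × 2 (mod 11): 5 × 2 = 10 ≡ 10. So 2^5 ≡ 10 (mod 11).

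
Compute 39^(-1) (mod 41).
20

Using Extended Euclidean Algorithm:
gcd(39, 41) = 1
Bezout coefficients: 39 × 20 + 41 × -19 = 1
So 39 × 20 ≡ 1 (mod 41)
The inverse is 20 mod 41 = 20
Verification: 39 × 20 = 780 = 19 × 41 + 1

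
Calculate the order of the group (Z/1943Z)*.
1848

Prime factorization: 1943 = 29 × 67
Using the formula φ(n) = n × Π(1 - 1/p) for each prime factor p:
φ(1943) = 1943 × (1 - 1/29) × (1 - 1/67)
φ(1943) = 1848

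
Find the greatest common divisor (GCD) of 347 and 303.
1

Using the Euclidean algorithm:
347 = 1 × 303 + 44
303 = 6 × 44 + 39
44 = 1 × 39 + 5
39 = 7 × 5 + 4
5 = 1 × 4 + 1
4 = 4 × 1 + 0

GCD(347, 303) = 1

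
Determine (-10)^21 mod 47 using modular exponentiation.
Using repeated squaring. (-10) ≡ 37 (mod 47). 21 = 16 + 4 + 1 (binary 10101). Repeated squaring mod 47: 37^1 ≡ 37; 37^2 ≡ 37² = 1369 ≡ 6; 37^4 ≡ 6² = 36 ≡ 36; 37^8 ≡ 36² = 1296 ≡ 27; 37^16 ≡ 27² = 729 ≡ 24. Multiply: (-10)^21 ≡ 37^16 × 37^4 × 37^1 ≡ 24 × 36 × 37 (mod 47): 24 × 36 = 864 ≡ 18; 18 × 37 = 666 ≡ 8. So (-10)^21 ≡ 8 (mod 47).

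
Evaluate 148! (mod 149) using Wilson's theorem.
By Wilson's theorem, (148)! ≡ -1 ≡ 148 (mod 149)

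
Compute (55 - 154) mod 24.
21

(55 - 154) = -99
-99 mod 24 = 21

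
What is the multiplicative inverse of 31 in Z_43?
25

Using Extended Euclidean Algorithm:
gcd(31, 43) = 1
Bezout coefficients: 31 × -18 + 43 × 13 = 1
So 31 × -18 ≡ 1 (mod 43)
The inverse is -18 mod 43 = 25
Verification: 31 × 25 = 775 = 18 × 43 + 1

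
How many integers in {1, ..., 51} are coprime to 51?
32

Prime factorization: 51 = 3 × 17
Using the formula φ(n) = n × Π(1 - 1/p) for each prime factor p:
φ(51) = 51 × (1 - 1/3) × (1 - 1/17)
φ(51) = 32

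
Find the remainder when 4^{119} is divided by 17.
By Fermat: 4^{16} ≡ 1 (mod 17). 119 = 7×16 + 7. So 4^{119} ≡ 4^{7} ≡ 13 (mod 17)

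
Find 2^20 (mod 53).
Using repeated squaring. 20 = 16 + 4 (binary 10100). Repeated squaring mod 53: 2^1 ≡ 2; 2^2 ≡ 2² = 4 ≡ 4; 2^4 ≡ 4² = 16 ≡ 16; 2^8 ≡ 16² = 256 ≡ 44; 2^16 ≡ 44² = 1936 ≡ 28. Multiply: 2^20 = 2^16 × 2^4 ≡ 28 × 16 (mod 53): 28 × 16 = 448 ≡ 24. So 2^20 ≡ 24 (mod 53).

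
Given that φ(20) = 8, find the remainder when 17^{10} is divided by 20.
By Euler: 17^{8} ≡ 1 (mod 20) since gcd(17, 20) = 1. 10 = 1×8 + 2. So 17^{10} ≡ 17^{2} ≡ 9 (mod 20)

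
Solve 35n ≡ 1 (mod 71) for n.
69

Using Extended Euclidean Algorithm:
gcd(35, 71) = 1
Bezout coefficients: 35 × -2 + 71 × 1 = 1
So 35 × -2 ≡ 1 (mod 71)
The inverse is -2 mod 71 = 69
Verification: 35 × 69 = 2415 = 34 × 71 + 1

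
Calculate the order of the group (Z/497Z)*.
420

Prime factorization: 497 = 7 × 71
Using the formula φ(n) = n × Π(1 - 1/p) for each prime factor p:
φ(497) = 497 × (1 - 1/7) × (1 - 1/71)
φ(497) = 420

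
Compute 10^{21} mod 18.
10

Using successive squaring:
Binary expansion of 21: 10101
Powers of 10 mod 18 (each is the square of the previous):
  10^1 ≡ 10 (mod 18)
  10^2 ≡ 10² = 100 ≡ 10 (mod 18)
  10^4 ≡ 10² = 100 ≡ 10 (mod 18)
  10^8 ≡ 10² = 100 ≡ 10 (mod 18)
  10^16 ≡ 10² = 100 ≡ 10 (mod 18)
21 = 16 + 4 + 1, so 10^21 = 10^16 × 10^4 × 10^1 ≡ 10 × 10 × 10 (mod 18)
Multiplying step by step:
  10 × 10 = 100 ≡ 10 (mod 18)
  10 × 10 = 100 ≡ 10 (mod 18)
Result: 10^21 ≡ 10 (mod 18)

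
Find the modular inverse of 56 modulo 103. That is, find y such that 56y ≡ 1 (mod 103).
46

Using Extended Euclidean Algorithm:
gcd(56, 103) = 1
Bezout coefficients: 56 × 46 + 103 × -25 = 1
So 56 × 46 ≡ 1 (mod 103)
The inverse is 46 mod 103 = 46
Verification: 56 × 46 = 2576 = 25 × 103 + 1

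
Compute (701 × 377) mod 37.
23

(701 × 377) = 264277
264277 mod 37 = 23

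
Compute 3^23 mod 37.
Using repeated squaring. 23 = 16 + 4 + 2 + 1 (binary 10111). Repeated squaring mod 37: 3^1 ≡ 3; 3^2 ≡ 3² = 9 ≡ 9; 3^4 ≡ 9² = 81 ≡ 7; 3^8 ≡ 7² = 49 ≡ 12; 3^16 ≡ 12² = 144 ≡ 33. Multiply: 3^23 = 3^16 × 3^4 × 3^2 × 3^1 ≡ 33 × 7 × 9 × 3 (mod 37): 33 × 7 = 231 ≡ 9; 9 × 9 = 81 ≡ 7; 7 × 3 = 21 ≡ 21. So 3^23 ≡ 21 (mod 37).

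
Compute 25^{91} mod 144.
25

Using successive squaring:
Binary expansion of 91: 1011011
Powers of 25 mod 144 (each is the square of the previous):
  25^1 ≡ 25 (mod 144)
  25^2 ≡ 25² = 625 ≡ 49 (mod 144)
  25^4 ≡ 49² = 2401 ≡ 97 (mod 144)
  25^8 ≡ 97² = 9409 ≡ 49 (mod 144)
  25^16 ≡ 49² = 2401 ≡ 97 (mod 144)
  25^32 ≡ 97² = 9409 ≡ 49 (mod 144)
  25^64 ≡ 49² = 2401 ≡ 97 (mod 144)
91 = 64 + 16 + 8 + 2 + 1, so 25^91 = 25^64 × 25^16 × 25^8 × 25^2 × 25^1 ≡ 97 × 97 × 49 × 49 × 25 (mod 144)
Multiplying step by step:
  97 × 97 = 9409 ≡ 49 (mod 144)
  49 × 49 = 2401 ≡ 97 (mod 144)
  97 × 49 = 4753 ≡ 1 (mod 144)
  1 × 25 = 25 ≡ 25 (mod 144)
Result: 25^91 ≡ 25 (mod 144)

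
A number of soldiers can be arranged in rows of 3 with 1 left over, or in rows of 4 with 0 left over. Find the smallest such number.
M = 3 × 4 = 12. M₁ = 4, y₁ ≡ 1 (mod 3). M₂ = 3, y₂ ≡ 3 (mod 4). x = 1×4×1 + 0×3×3 ≡ 4 (mod 12). The smallest positive such number is 4.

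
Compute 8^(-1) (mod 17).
8^(-1) ≡ 15 (mod 17). Verification: 8 × 15 = 120 ≡ 1 (mod 17)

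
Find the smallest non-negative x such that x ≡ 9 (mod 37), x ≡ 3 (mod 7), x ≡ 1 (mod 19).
1711

Using the Chinese Remainder Theorem:
M = product of moduli = 4921
For equation 1: M_1 = 133, 133 ≡ 22 (mod 37), inverse of 133 mod 37 is 32 (check: 22 × 32 = 704 ≡ 1 (mod 37))
For equation 2: M_2 = 703, 703 ≡ 3 (mod 7), inverse of 703 mod 7 is 5 (check: 3 × 5 = 15 ≡ 1 (mod 7))
For equation 3: M_3 = 259, 259 ≡ 12 (mod 19), inverse of 259 mod 19 is 8 (check: 12 × 8 = 96 ≡ 1 (mod 19))
Combine: x ≡ Σ r_i×M_i×(M_i⁻¹ mod m_i) = 9×133×32 + 3×703×5 + 1×259×8 = 38304 + 10545 + 2072 = 50921
50921 mod 4921 = 1711
x ≡ 1711 (mod 4921)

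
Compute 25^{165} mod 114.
7

Using successive squaring:
Binary expansion of 165: 10100101
Powers of 25 mod 114 (each is the square of the previous):
  25^1 ≡ 25 (mod 114)
  25^2 ≡ 25² = 625 ≡ 55 (mod 114)
  25^4 ≡ 55² = 3025 ≡ 61 (mod 114)
  25^8 ≡ 61² = 3721 ≡ 73 (mod 114)
  25^16 ≡ 73² = 5329 ≡ 85 (mod 114)
  25^32 ≡ 85² = 7225 ≡ 43 (mod 114)
  25^64 ≡ 43² = 1849 ≡ 25 (mod 114)
  25^128 ≡ 25² = 625 ≡ 55 (mod 114)
165 = 128 + 32 + 4 + 1, so 25^165 = 25^128 × 25^32 × 25^4 × 25^1 ≡ 55 × 43 × 61 × 25 (mod 114)
Multiplying step by step:
  55 × 43 = 2365 ≡ 85 (mod 114)
  85 × 61 = 5185 ≡ 55 (mod 114)
  55 × 25 = 1375 ≡ 7 (mod 114)
Result: 25^165 ≡ 7 (mod 114)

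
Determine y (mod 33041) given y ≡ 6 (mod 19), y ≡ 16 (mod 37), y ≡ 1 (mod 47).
20070

Using the Chinese Remainder Theorem:
M = product of moduli = 33041
For equation 1: M_1 = 1739, 1739 ≡ 10 (mod 19), inverse of 1739 mod 19 is 2 (check: 10 × 2 = 20 ≡ 1 (mod 19))
For equation 2: M_2 = 893, 893 ≡ 5 (mod 37), inverse of 893 mod 37 is 15 (check: 5 × 15 = 75 ≡ 1 (mod 37))
For equation 3: M_3 = 703, 703 ≡ 45 (mod 47), inverse of 703 mod 47 is 23 (check: 45 × 23 = 1035 ≡ 1 (mod 47))
Combine: y ≡ Σ r_i×M_i×(M_i⁻¹ mod m_i) = 6×1739×2 + 16×893×15 + 1×703×23 = 20868 + 214320 + 16169 = 251357
251357 mod 33041 = 20070
y ≡ 20070 (mod 33041)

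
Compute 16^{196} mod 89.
8

Using successive squaring:
Binary expansion of 196: 11000100
Powers of 16 mod 89 (each is the square of the previous):
  16^1 ≡ 16 (mod 89)
  16^2 ≡ 16² = 256 ≡ 78 (mod 89)
  16^4 ≡ 78² = 6084 ≡ 32 (mod 89)
  16^8 ≡ 32² = 1024 ≡ 45 (mod 89)
  16^16 ≡ 45² = 2025 ≡ 67 (mod 89)
  16^32 ≡ 67² = 4489 ≡ 39 (mod 89)
  16^64 ≡ 39² = 1521 ≡ 8 (mod 89)
  16^128 ≡ 8² = 64 ≡ 64 (mod 89)
196 = 128 + 64 + 4, so 16^196 = 16^128 × 16^64 × 16^4 ≡ 64 × 8 × 32 (mod 89)
Multiplying step by step:
  64 × 8 = 512 ≡ 67 (mod 89)
  67 × 32 = 2144 ≡ 8 (mod 89)
Result: 16^196 ≡ 8 (mod 89)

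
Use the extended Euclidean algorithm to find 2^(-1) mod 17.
Extended GCD: 2(-8) + 17(1) = 1. So 2^(-1) ≡ 9 ≡ 9 (mod 17). Verify: 2 × 9 = 18 ≡ 1 (mod 17)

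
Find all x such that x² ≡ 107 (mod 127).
The square roots of 107 mod 127 are 19 and 108. Verify: 19² = 361 ≡ 107 (mod 127)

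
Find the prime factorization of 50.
2 × 5^2

Divide by primes starting from smallest:
50 ÷ 2 = 25
25 ÷ 5 = 5
5 ÷ 5 = 1

50 = 2 × 5^2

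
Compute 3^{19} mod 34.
27

Using successive squaring:
Binary expansion of 19: 10011
Powers of 3 mod 34 (each is the square of the previous):
  3^1 ≡ 3 (mod 34)
  3^2 ≡ 3² = 9 ≡ 9 (mod 34)
  3^4 ≡ 9² = 81 ≡ 13 (mod 34)
  3^8 ≡ 13² = 169 ≡ 33 (mod 34)
  3^16 ≡ 33² = 1089 ≡ 1 (mod 34)
19 = 16 + 2 + 1, so 3^19 = 3^16 × 3^2 × 3^1 ≡ 1 × 9 × 3 (mod 34)
Multiplying step by step:
  1 × 9 = 9 ≡ 9 (mod 34)
  9 × 3 = 27 ≡ 27 (mod 34)
Result: 3^19 ≡ 27 (mod 34)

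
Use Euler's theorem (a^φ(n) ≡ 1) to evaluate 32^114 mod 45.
By Euler: 32^{24} ≡ 1 (mod 45) since gcd(32, 45) = 1. 114 = 4×24 + 18. So 32^{114} ≡ 32^{18} ≡ 19 (mod 45)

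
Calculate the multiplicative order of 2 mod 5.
Powers of 2 mod 5: 2^1≡2, 2^2≡4, 2^3≡3, 2^4≡1. Order = 4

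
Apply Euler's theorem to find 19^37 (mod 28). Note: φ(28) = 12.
By Euler: 19^{12} ≡ 1 (mod 28) since gcd(19, 28) = 1. 37 = 3×12 + 1. So 19^{37} ≡ 19^{1} ≡ 19 (mod 28)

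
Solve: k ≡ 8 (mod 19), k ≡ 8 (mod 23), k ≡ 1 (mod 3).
M = 19 × 23 × 3 = 1311. M₁ = 69, y₁ ≡ 8 (mod 19). M₂ = 57, y₂ ≡ 21 (mod 23). M₃ = 437, y₃ ≡ 2 (mod 3). k = 8×69×8 + 8×57×21 + 1×437×2 ≡ 445 (mod 1311)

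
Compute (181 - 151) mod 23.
7

(181 - 151) = 30
30 mod 23 = 7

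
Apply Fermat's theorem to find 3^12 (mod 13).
By Fermat's Little Theorem, 3^{12} ≡ 1 (mod 13) since 13 is prime and gcd(3, 13) = 1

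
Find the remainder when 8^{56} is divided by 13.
By Fermat: 8^{12} ≡ 1 (mod 13). 56 = 4×12 + 8. So 8^{56} ≡ 8^{8} ≡ 1 (mod 13)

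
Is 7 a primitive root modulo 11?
Yes

To verify, check if 7^(10/q) ≢ 1 (mod 11) for each prime divisor q of 10
Divisors of 10 = 10: [1, 2, 5, 10]
  7^(10/2) = 7^5 ≡ 10 (mod 11)
  7^(10/5) = 7^2 ≡ 5 (mod 11)
Conclusion: 7 is a primitive root modulo 11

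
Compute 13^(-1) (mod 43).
13^(-1) ≡ 10 (mod 43). Verification: 13 × 10 = 130 ≡ 1 (mod 43)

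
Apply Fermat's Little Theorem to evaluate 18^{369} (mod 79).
46

By Fermat's Little Theorem, a^(p-1) ≡ 1 (mod p) for prime p and gcd(a, p) = 1
Here p = 79, so 18^78 ≡ 1 (mod 79)
We can reduce the exponent: 369 mod 78 = 57
So 18^369 ≡ 18^57 (mod 79)
Computing: 18^57 mod 79 = 46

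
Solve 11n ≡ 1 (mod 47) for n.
30

Using Extended Euclidean Algorithm:
gcd(11, 47) = 1
Bezout coefficients: 11 × -17 + 47 × 4 = 1
So 11 × -17 ≡ 1 (mod 47)
The inverse is -17 mod 47 = 30
Verification: 11 × 30 = 330 = 7 × 47 + 1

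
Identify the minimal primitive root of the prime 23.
p - 1 = 22 has prime divisors 2, 11. h is a primitive root mod 23 iff h^(22/q) ≢ 1 (mod 23) for each such q.
h = 2: 2^11 ≡ 1, 2^2 ≡ 4 (mod 23); 2^11 ≡ 1, so not a primitive root.
h = 3: 3^11 ≡ 1, 3^2 ≡ 9 (mod 23); 3^11 ≡ 1, so not a primitive root.
h = 4: 4^11 ≡ 1, 4^2 ≡ 16 (mod 23); 4^11 ≡ 1, so not a primitive root.
h = 5: 5^11 ≡ 22, 5^2 ≡ 2 (mod 23); none is 1, so 5 has order 22 and is a primitive root.
The smallest primitive root mod 23 is g = 5.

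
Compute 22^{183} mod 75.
73

Using successive squaring:
Binary expansion of 183: 10110111
Powers of 22 mod 75 (each is the square of the previous):
  22^1 ≡ 22 (mod 75)
  22^2 ≡ 22² = 484 ≡ 34 (mod 75)
  22^4 ≡ 34² = 1156 ≡ 31 (mod 75)
  22^8 ≡ 31² = 961 ≡ 61 (mod 75)
  22^16 ≡ 61² = 3721 ≡ 46 (mod 75)
  22^32 ≡ 46² = 2116 ≡ 16 (mod 75)
  22^64 ≡ 16² = 256 ≡ 31 (mod 75)
  22^128 ≡ 31² = 961 ≡ 61 (mod 75)
183 = 128 + 32 + 16 + 4 + 2 + 1, so 22^183 = 22^128 × 22^32 × 22^16 × 22^4 × 22^2 × 22^1 ≡ 61 × 16 × 46 × 31 × 34 × 22 (mod 75)
Multiplying step by step:
  61 × 16 = 976 ≡ 1 (mod 75)
  1 × 46 = 46 ≡ 46 (mod 75)
  46 × 31 = 1426 ≡ 1 (mod 75)
  1 × 34 = 34 ≡ 34 (mod 75)
  34 × 22 = 748 ≡ 73 (mod 75)
Result: 22^183 ≡ 73 (mod 75)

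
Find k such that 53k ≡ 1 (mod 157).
53^(-1) ≡ 80 (mod 157). Verification: 53 × 80 = 4240 ≡ 1 (mod 157)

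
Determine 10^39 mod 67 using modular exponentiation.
Using repeated squaring. 39 = 32 + 4 + 2 + 1 (binary 100111). Repeated squaring mod 67: 10^1 ≡ 10; 10^2 ≡ 10² = 100 ≡ 33; 10^4 ≡ 33² = 1089 ≡ 17; 10^8 ≡ 17² = 289 ≡ 21; 10^16 ≡ 21² = 441 ≡ 39; 10^32 ≡ 39² = 1521 ≡ 47. Multiply: 10^39 = 10^32 × 10^4 × 10^2 × 10^1 ≡ 47 × 17 × 33 × 10 (mod 67): 47 × 17 = 799 ≡ 62; 62 × 33 = 2046 ≡ 36; 36 × 10 = 360 ≡ 25. So 10^39 ≡ 25 (mod 67).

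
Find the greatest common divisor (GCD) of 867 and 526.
1

Using the Euclidean algorithm:
867 = 1 × 526 + 341
526 = 1 × 341 + 185
341 = 1 × 185 + 156
185 = 1 × 156 + 29
156 = 5 × 29 + 11
29 = 2 × 11 + 7
11 = 1 × 7 + 4
7 = 1 × 4 + 3
4 = 1 × 3 + 1
3 = 3 × 1 + 0

GCD(867, 526) = 1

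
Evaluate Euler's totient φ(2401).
2058

Prime factorization: 2401 = 7^4
Using the formula φ(n) = n × Π(1 - 1/p) for each prime factor p:
φ(2401) = 2401 × (1 - 1/7)
φ(2401) = 2058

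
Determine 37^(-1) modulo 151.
37^(-1) ≡ 49 (mod 151). Verification: 37 × 49 = 1813 ≡ 1 (mod 151)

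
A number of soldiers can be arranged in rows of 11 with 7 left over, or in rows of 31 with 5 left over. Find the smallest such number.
M = 11 × 31 = 341. M₁ = 31, y₁ ≡ 5 (mod 11). M₂ = 11, y₂ ≡ 17 (mod 31). t = 7×31×5 + 5×11×17 ≡ 315 (mod 341). The smallest positive such number is 315.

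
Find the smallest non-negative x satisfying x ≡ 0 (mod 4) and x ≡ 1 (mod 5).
M = 4 × 5 = 20. M₁ = 5, y₁ ≡ 1 (mod 4). M₂ = 4, y₂ ≡ 4 (mod 5). x = 0×5×1 + 1×4×4 ≡ 16 (mod 20)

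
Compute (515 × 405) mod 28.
3

(515 × 405) = 208575
208575 mod 28 = 3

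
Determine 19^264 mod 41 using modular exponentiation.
Using Fermat: 19^{40} ≡ 1 (mod 41). 264 ≡ 24 (mod 40). So 19^{264} ≡ 19^{24} ≡ 18 (mod 41)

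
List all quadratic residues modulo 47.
QRs mod 47: {1, 2, 3, 4, 6, 7, 8, 9, 12, 14, 16, 17, 18, 21, 24, 25, 27, 28, 32, 34, 36, 37, 42}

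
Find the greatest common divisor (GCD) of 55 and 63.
1

Using the Euclidean algorithm:
55 = 0 × 63 + 55
63 = 1 × 55 + 8
55 = 6 × 8 + 7
8 = 1 × 7 + 1
7 = 7 × 1 + 0

GCD(55, 63) = 1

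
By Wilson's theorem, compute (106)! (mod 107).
By Wilson's theorem, (106)! ≡ -1 ≡ 106 (mod 107)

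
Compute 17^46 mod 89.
Using repeated squaring. 46 = 32 + 8 + 4 + 2 (binary 101110). Repeated squaring mod 89: 17^1 ≡ 17; 17^2 ≡ 17² = 289 ≡ 22; 17^4 ≡ 22² = 484 ≡ 39; 17^8 ≡ 39² = 1521 ≡ 8; 17^16 ≡ 8² = 64 ≡ 64; 17^32 ≡ 64² = 4096 ≡ 2. Multiply: 17^46 = 17^32 × 17^8 × 17^4 × 17^2 ≡ 2 × 8 × 39 × 22 (mod 89): 2 × 8 = 16 ≡ 16; 16 × 39 = 624 ≡ 1; 1 × 22 = 22 ≡ 22. So 17^46 ≡ 22 (mod 89).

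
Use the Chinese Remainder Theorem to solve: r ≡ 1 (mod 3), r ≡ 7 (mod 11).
M = 3 × 11 = 33. M₁ = 11, y₁ ≡ 2 (mod 3). M₂ = 3, y₂ ≡ 4 (mod 11). r = 1×11×2 + 7×3×4 ≡ 7 (mod 33)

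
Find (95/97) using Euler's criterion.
(95/97) = 95^{48} mod 97 = 1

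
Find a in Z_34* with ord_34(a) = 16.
3 has order 16 mod 34 since 3^{16} ≡ 1 (mod 34) and no smaller power works.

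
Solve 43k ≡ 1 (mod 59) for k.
43^(-1) ≡ 11 (mod 59). Verification: 43 × 11 = 473 ≡ 1 (mod 59)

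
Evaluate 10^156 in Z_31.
Using Fermat: 10^{30} ≡ 1 (mod 31). 156 ≡ 6 (mod 30). So 10^{156} ≡ 10^{6} ≡ 2 (mod 31)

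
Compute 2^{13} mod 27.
11

Using successive squaring:
Binary expansion of 13: 1101
Powers of 2 mod 27 (each is the square of the previous):
  2^1 ≡ 2 (mod 27)
  2^2 ≡ 2² = 4 ≡ 4 (mod 27)
  2^4 ≡ 4² = 16 ≡ 16 (mod 27)
  2^8 ≡ 16² = 256 ≡ 13 (mod 27)
13 = 8 + 4 + 1, so 2^13 = 2^8 × 2^4 × 2^1 ≡ 13 × 16 × 2 (mod 27)
Multiplying step by step:
  13 × 16 = 208 ≡ 19 (mod 27)
  19 × 2 = 38 ≡ 11 (mod 27)
Result: 2^13 ≡ 11 (mod 27)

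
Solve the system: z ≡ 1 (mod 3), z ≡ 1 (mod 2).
M = 3 × 2 = 6. M₁ = 2, y₁ ≡ 2 (mod 3). M₂ = 3, y₂ ≡ 1 (mod 2). z = 1×2×2 + 1×3×1 ≡ 1 (mod 6)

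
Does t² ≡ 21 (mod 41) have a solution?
By Euler's criterion: 21^{20} ≡ 1 (mod 41). Since this equals 1, 21 is a QR.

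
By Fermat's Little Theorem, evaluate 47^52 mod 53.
By Fermat's Little Theorem, 47^{52} ≡ 1 (mod 53) since 53 is prime and gcd(47, 53) = 1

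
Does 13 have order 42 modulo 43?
p - 1 = 42 has prime divisors 2, 3, 7. Check 13^(42/q) mod 43 for each: 13^(42/2) = 13^21 ≡ 1, 13^(42/3) = 13^14 ≡ 6, 13^(42/7) = 13^6 ≡ 16 (mod 43). Since 13^21 ≡ 1 (mod 43), the order of 13 divides 21 (in fact the order is 21) ≠ 42, so it is not a primitive root.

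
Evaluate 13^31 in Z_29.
Using Fermat: 13^{28} ≡ 1 (mod 29). 31 ≡ 3 (mod 28). So 13^{31} ≡ 13^{3} ≡ 22 (mod 29)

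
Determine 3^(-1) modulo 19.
3^(-1) ≡ 13 (mod 19). Verification: 3 × 13 = 39 ≡ 1 (mod 19)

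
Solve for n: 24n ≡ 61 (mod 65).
54

Since gcd(24, 65) = 1 divides 61, a solution exists.
Multiply both sides by the inverse of 24 mod 65:
  24^(-1) mod 65 = 19
  x ≡ 19 × 61 ≡ 1159 ≡ 54 (mod 65)
Verification: 24 × 54 = 1296 = 19 × 65 + 61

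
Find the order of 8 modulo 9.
Powers of 8 mod 9: 8^1≡8, 8^2≡1. Order = 2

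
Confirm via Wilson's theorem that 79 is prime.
(78)! mod 79 = 78. Since this equals -1 (mod 79), Wilson confirms 79 is prime.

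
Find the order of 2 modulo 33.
Powers of 2 mod 33: 2^1≡2, 2^2≡4, 2^3≡8, 2^4≡16, 2^5≡32, 2^6≡31, 2^7≡29, 2^8≡25, 2^9≡17, 2^10≡1. Order = 10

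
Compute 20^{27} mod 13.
5

Using successive squaring:
Binary expansion of 27: 11011
Powers of 20 mod 13 (each is the square of the previous):
  20^1 ≡ 7 (mod 13)
  20^2 ≡ 7² = 49 ≡ 10 (mod 13)
  20^4 ≡ 10² = 100 ≡ 9 (mod 13)
  20^8 ≡ 9² = 81 ≡ 3 (mod 13)
  20^16 ≡ 3² = 9 ≡ 9 (mod 13)
27 = 16 + 8 + 2 + 1, so 20^27 = 20^16 × 20^8 × 20^2 × 20^1 ≡ 9 × 3 × 10 × 7 (mod 13)
Multiplying step by step:
  9 × 3 = 27 ≡ 1 (mod 13)
  1 × 10 = 10 ≡ 10 (mod 13)
  10 × 7 = 70 ≡ 5 (mod 13)
Result: 20^27 ≡ 5 (mod 13)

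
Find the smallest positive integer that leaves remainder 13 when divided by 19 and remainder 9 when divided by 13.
M = 19 × 13 = 247. M₁ = 13, y₁ ≡ 3 (mod 19). M₂ = 19, y₂ ≡ 11 (mod 13). y = 13×13×3 + 9×19×11 ≡ 165 (mod 247). The smallest positive such number is 165.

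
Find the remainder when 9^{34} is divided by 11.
By Fermat: 9^{10} ≡ 1 (mod 11). 34 = 3×10 + 4. So 9^{34} ≡ 9^{4} ≡ 5 (mod 11)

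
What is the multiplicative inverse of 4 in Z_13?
10

Using Extended Euclidean Algorithm:
gcd(4, 13) = 1
Bezout coefficients: 4 × -3 + 13 × 1 = 1
So 4 × -3 ≡ 1 (mod 13)
The inverse is -3 mod 13 = 10
Verification: 4 × 10 = 40 = 3 × 13 + 1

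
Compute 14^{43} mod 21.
14

Using successive squaring:
Binary expansion of 43: 101011
Powers of 14 mod 21 (each is the square of the previous):
  14^1 ≡ 14 (mod 21)
  14^2 ≡ 14² = 196 ≡ 7 (mod 21)
  14^4 ≡ 7² = 49 ≡ 7 (mod 21)
  14^8 ≡ 7² = 49 ≡ 7 (mod 21)
  14^16 ≡ 7² = 49 ≡ 7 (mod 21)
  14^32 ≡ 7² = 49 ≡ 7 (mod 21)
43 = 32 + 8 + 2 + 1, so 14^43 = 14^32 × 14^8 × 14^2 × 14^1 ≡ 7 × 7 × 7 × 14 (mod 21)
Multiplying step by step:
  7 × 7 = 49 ≡ 7 (mod 21)
  7 × 7 = 49 ≡ 7 (mod 21)
  7 × 14 = 98 ≡ 14 (mod 21)
Result: 14^43 ≡ 14 (mod 21)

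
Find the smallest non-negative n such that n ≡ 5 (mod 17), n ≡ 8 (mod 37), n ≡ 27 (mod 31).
12551

Using the Chinese Remainder Theorem:
M = product of moduli = 19499
For equation 1: M_1 = 1147, 1147 ≡ 8 (mod 17), inverse of 1147 mod 17 is 15 (check: 8 × 15 = 120 ≡ 1 (mod 17))
For equation 2: M_2 = 527, 527 ≡ 9 (mod 37), inverse of 527 mod 37 is 33 (check: 9 × 33 = 297 ≡ 1 (mod 37))
For equation 3: M_3 = 629, 629 ≡ 9 (mod 31), inverse of 629 mod 31 is 7 (check: 9 × 7 = 63 ≡ 1 (mod 31))
Combine: n ≡ Σ r_i×M_i×(M_i⁻¹ mod m_i) = 5×1147×15 + 8×527×33 + 27×629×7 = 86025 + 139128 + 118881 = 344034
344034 mod 19499 = 12551
n ≡ 12551 (mod 19499)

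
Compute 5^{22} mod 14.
9

Using successive squaring:
Binary expansion of 22: 10110
Powers of 5 mod 14 (each is the square of the previous):
  5^1 ≡ 5 (mod 14)
  5^2 ≡ 5² = 25 ≡ 11 (mod 14)
  5^4 ≡ 11² = 121 ≡ 9 (mod 14)
  5^8 ≡ 9² = 81 ≡ 11 (mod 14)
  5^16 ≡ 11² = 121 ≡ 9 (mod 14)
22 = 16 + 4 + 2, so 5^22 = 5^16 × 5^4 × 5^2 ≡ 9 × 9 × 11 (mod 14)
Multiplying step by step:
  9 × 9 = 81 ≡ 11 (mod 14)
  11 × 11 = 121 ≡ 9 (mod 14)
Result: 5^22 ≡ 9 (mod 14)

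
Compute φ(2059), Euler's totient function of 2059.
1960

Prime factorization: 2059 = 29 × 71
Using the formula φ(n) = n × Π(1 - 1/p) for each prime factor p:
φ(2059) = 2059 × (1 - 1/29) × (1 - 1/71)
φ(2059) = 1960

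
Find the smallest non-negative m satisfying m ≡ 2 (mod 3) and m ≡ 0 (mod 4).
M = 3 × 4 = 12. M₁ = 4, y₁ ≡ 1 (mod 3). M₂ = 3, y₂ ≡ 3 (mod 4). m = 2×4×1 + 0×3×3 ≡ 8 (mod 12)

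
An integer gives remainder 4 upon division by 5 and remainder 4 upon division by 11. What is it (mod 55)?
M = 5 × 11 = 55. M₁ = 11, y₁ ≡ 1 (mod 5). M₂ = 5, y₂ ≡ 9 (mod 11). x = 4×11×1 + 4×5×9 ≡ 4 (mod 55). The smallest positive such number is 4.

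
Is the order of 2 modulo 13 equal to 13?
No, the actual order is 12, not 13.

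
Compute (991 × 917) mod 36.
35

(991 × 917) = 908747
908747 mod 36 = 35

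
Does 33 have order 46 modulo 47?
p - 1 = 46 has prime divisors 2, 23. Check 33^(46/q) mod 47 for each: 33^(46/2) = 33^23 ≡ 46, 33^(46/23) = 33^2 ≡ 8 (mod 47). None of these is 1, so 33 has order 46 = φ(47), so it is a primitive root mod 47.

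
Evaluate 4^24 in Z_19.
Using Fermat: 4^{18} ≡ 1 (mod 19). 24 ≡ 6 (mod 18). So 4^{24} ≡ 4^{6} ≡ 11 (mod 19)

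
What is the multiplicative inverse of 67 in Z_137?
67^(-1) ≡ 45 (mod 137). Verification: 67 × 45 = 3015 ≡ 1 (mod 137)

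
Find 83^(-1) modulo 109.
88

Using Extended Euclidean Algorithm:
gcd(83, 109) = 1
Bezout coefficients: 83 × -21 + 109 × 16 = 1
So 83 × -21 ≡ 1 (mod 109)
The inverse is -21 mod 109 = 88
Verification: 83 × 88 = 7304 = 67 × 109 + 1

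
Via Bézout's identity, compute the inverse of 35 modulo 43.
Extended GCD: 35(16) + 43(-13) = 1. So 35^(-1) ≡ 16 ≡ 16 (mod 43). Verify: 35 × 16 = 560 ≡ 1 (mod 43)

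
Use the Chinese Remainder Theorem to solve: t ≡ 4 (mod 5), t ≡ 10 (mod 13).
M = 5 × 13 = 65. M₁ = 13, y₁ ≡ 2 (mod 5). M₂ = 5, y₂ ≡ 8 (mod 13). t = 4×13×2 + 10×5×8 ≡ 49 (mod 65)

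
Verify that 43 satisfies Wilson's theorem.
(42)! mod 43 = 42. Since this equals -1 (mod 43), Wilson confirms 43 is prime.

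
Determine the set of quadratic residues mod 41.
QRs mod 41: {1, 2, 4, 5, 8, 9, 10, 16, 18, 20, 21, 23, 25, 31, 32, 33, 36, 37, 39, 40}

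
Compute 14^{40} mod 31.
25

Using successive squaring:
Binary expansion of 40: 101000
Powers of 14 mod 31 (each is the square of the previous):
  14^1 ≡ 14 (mod 31)
  14^2 ≡ 14² = 196 ≡ 10 (mod 31)
  14^4 ≡ 10² = 100 ≡ 7 (mod 31)
  14^8 ≡ 7² = 49 ≡ 18 (mod 31)
  14^16 ≡ 18² = 324 ≡ 14 (mod 31)
  14^32 ≡ 14² = 196 ≡ 10 (mod 31)
40 = 32 + 8, so 14^40 = 14^32 × 14^8 ≡ 10 × 18 (mod 31)
Multiplying step by step:
  10 × 18 = 180 ≡ 25 (mod 31)
Result: 14^40 ≡ 25 (mod 31)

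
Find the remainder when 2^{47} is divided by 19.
By Fermat: 2^{18} ≡ 1 (mod 19). 47 = 2×18 + 11. So 2^{47} ≡ 2^{11} ≡ 15 (mod 19)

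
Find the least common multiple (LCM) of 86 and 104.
4472

First find GCD(86, 104) using the Euclidean algorithm:
86 = 0 × 104 + 86
104 = 1 × 86 + 18
86 = 4 × 18 + 14
18 = 1 × 14 + 4
14 = 3 × 4 + 2
4 = 2 × 2 + 0
GCD(86, 104) = 2

LCM formula: LCM(a, b) = (a × b) / GCD(a, b)
LCM(86, 104) = (86 × 104) / 2
LCM(86, 104) = 8944 / 2
LCM(86, 104) = 4472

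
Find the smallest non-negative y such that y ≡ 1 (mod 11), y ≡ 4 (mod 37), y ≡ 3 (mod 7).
892

Using the Chinese Remainder Theorem:
M = product of moduli = 2849
For equation 1: M_1 = 259, 259 ≡ 6 (mod 11), inverse of 259 mod 11 is 2 (check: 6 × 2 = 12 ≡ 1 (mod 11))
For equation 2: M_2 = 77, 77 ≡ 3 (mod 37), inverse of 77 mod 37 is 25 (check: 3 × 25 = 75 ≡ 1 (mod 37))
For equation 3: M_3 = 407, 407 ≡ 1 (mod 7), inverse of 407 mod 7 is 1 (check: 1 × 1 = 1 ≡ 1 (mod 7))
Combine: y ≡ Σ r_i×M_i×(M_i⁻¹ mod m_i) = 1×259×2 + 4×77×25 + 3×407×1 = 518 + 7700 + 1221 = 9439
9439 mod 2849 = 892
y ≡ 892 (mod 2849)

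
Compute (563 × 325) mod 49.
9

(563 × 325) = 182975
182975 mod 49 = 9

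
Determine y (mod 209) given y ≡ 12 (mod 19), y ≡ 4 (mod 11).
202

Using the Chinese Remainder Theorem:
M = product of moduli = 209
For equation 1: M_1 = 11, 11 ≡ 11 (mod 19), inverse of 11 mod 19 is 7 (check: 11 × 7 = 77 ≡ 1 (mod 19))
For equation 2: M_2 = 19, 19 ≡ 8 (mod 11), inverse of 19 mod 11 is 7 (check: 8 × 7 = 56 ≡ 1 (mod 11))
Combine: y ≡ Σ r_i×M_i×(M_i⁻¹ mod m_i) = 12×11×7 + 4×19×7 = 924 + 532 = 1456
1456 mod 209 = 202
y ≡ 202 (mod 209)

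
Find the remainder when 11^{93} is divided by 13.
By Fermat: 11^{12} ≡ 1 (mod 13). 93 = 7×12 + 9. So 11^{93} ≡ 11^{9} ≡ 8 (mod 13)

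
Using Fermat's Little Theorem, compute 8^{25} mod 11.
10

By Fermat's Little Theorem, a^(p-1) ≡ 1 (mod p) for prime p and gcd(a, p) = 1
Here p = 11, so 8^10 ≡ 1 (mod 11)
We can reduce the exponent: 25 mod 10 = 5
So 8^25 ≡ 8^5 (mod 11)
Computing: 8^5 mod 11 = 10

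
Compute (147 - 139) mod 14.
8

(147 - 139) = 8
8 mod 14 = 8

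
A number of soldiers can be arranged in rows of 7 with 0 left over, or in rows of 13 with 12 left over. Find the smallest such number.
M = 7 × 13 = 91. M₁ = 13, y₁ ≡ 6 (mod 7). M₂ = 7, y₂ ≡ 2 (mod 13). r = 0×13×6 + 12×7×2 ≡ 77 (mod 91). The smallest positive such number is 77.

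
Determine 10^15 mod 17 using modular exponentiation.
Using repeated squaring. 15 = 8 + 4 + 2 + 1 (binary 1111). Repeated squaring mod 17: 10^1 ≡ 10; 10^2 ≡ 10² = 100 ≡ 15; 10^4 ≡ 15² = 225 ≡ 4; 10^8 ≡ 4² = 16 ≡ 16. Multiply: 10^15 = 10^8 × 10^4 × 10^2 × 10^1 ≡ 16 × 4 × 15 × 10 (mod 17): 16 × 4 = 64 ≡ 13; 13 × 15 = 195 ≡ 8; 8 × 10 = 80 ≡ 12. So 10^15 ≡ 12 (mod 17).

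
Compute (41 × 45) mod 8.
5

(41 × 45) = 1845
1845 mod 8 = 5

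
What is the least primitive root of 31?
3

A primitive root g modulo p has order p-1 = 30
Prime divisors of 30: [2, 3, 5]
g is a primitive root iff g^(30/q) ≢ 1 (mod 31) for each prime divisor q
Testing small values:
  g = 2: 2^15 ≡ 1, 2^10 ≡ 1, 2^6 ≡ 2 (mod 31) → 2^15 ≡ 1, not primitive root
  g = 3: 3^15 ≡ 30, 3^10 ≡ 25, 3^6 ≡ 16 (mod 31) → none is 1, primitive root!
The smallest primitive root is 3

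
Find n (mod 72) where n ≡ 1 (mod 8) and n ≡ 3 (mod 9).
M = 8 × 9 = 72. M₁ = 9, y₁ ≡ 1 (mod 8). M₂ = 8, y₂ ≡ 8 (mod 9). n = 1×9×1 + 3×8×8 ≡ 57 (mod 72)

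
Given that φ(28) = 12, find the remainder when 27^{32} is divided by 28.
By Euler: 27^{12} ≡ 1 (mod 28) since gcd(27, 28) = 1. 32 = 2×12 + 8. So 27^{32} ≡ 27^{8} ≡ 1 (mod 28)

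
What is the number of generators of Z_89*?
Number of primitive roots mod 89 = φ(88) = 40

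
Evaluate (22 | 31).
(22/31) = 22^{15} mod 31 = -1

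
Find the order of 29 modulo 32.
Powers of 29 mod 32: 29^1≡29, 29^2≡9, 29^3≡5, 29^4≡17, 29^5≡13, 29^6≡25, 29^7≡21, 29^8≡1. Order = 8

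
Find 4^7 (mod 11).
7 = 4 + 2 + 1 (binary 111). Repeated squaring mod 11: 4^1 ≡ 4; 4^2 ≡ 4² = 16 ≡ 5; 4^4 ≡ 5² = 25 ≡ 3. Multiply: 4^7 = 4^4 × 4^2 × 4^1 ≡ 3 × 5 × 4 (mod 11): 3 × 5 = 15 ≡ 4; 4 × 4 = 16 ≡ 5. So 4^7 ≡ 5 (mod 11).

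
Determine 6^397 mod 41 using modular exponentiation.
Using Fermat: 6^{40} ≡ 1 (mod 41). 397 ≡ 37 (mod 40). So 6^{397} ≡ 6^{37} ≡ 15 (mod 41)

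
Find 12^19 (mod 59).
Using repeated squaring. 19 = 16 + 2 + 1 (binary 10011). Repeated squaring mod 59: 12^1 ≡ 12; 12^2 ≡ 12² = 144 ≡ 26; 12^4 ≡ 26² = 676 ≡ 27; 12^8 ≡ 27² = 729 ≡ 21; 12^16 ≡ 21² = 441 ≡ 28. Multiply: 12^19 = 12^16 × 12^2 × 12^1 ≡ 28 × 26 × 12 (mod 59): 28 × 26 = 728 ≡ 20; 20 × 12 = 240 ≡ 4. So 12^19 ≡ 4 (mod 59).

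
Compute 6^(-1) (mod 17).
6^(-1) ≡ 3 (mod 17). Verification: 6 × 3 = 18 ≡ 1 (mod 17)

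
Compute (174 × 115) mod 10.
0

(174 × 115) = 20010
20010 mod 10 = 0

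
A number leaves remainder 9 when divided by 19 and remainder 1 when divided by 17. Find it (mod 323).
M = 19 × 17 = 323. M₁ = 17, y₁ ≡ 9 (mod 19). M₂ = 19, y₂ ≡ 9 (mod 17). x = 9×17×9 + 1×19×9 ≡ 256 (mod 323)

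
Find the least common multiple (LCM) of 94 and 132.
6204

First find GCD(94, 132) using the Euclidean algorithm:
94 = 0 × 132 + 94
132 = 1 × 94 + 38
94 = 2 × 38 + 18
38 = 2 × 18 + 2
18 = 9 × 2 + 0
GCD(94, 132) = 2

LCM formula: LCM(a, b) = (a × b) / GCD(a, b)
LCM(94, 132) = (94 × 132) / 2
LCM(94, 132) = 12408 / 2
LCM(94, 132) = 6204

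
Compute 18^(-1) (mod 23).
18^(-1) ≡ 9 (mod 23). Verification: 18 × 9 = 162 ≡ 1 (mod 23)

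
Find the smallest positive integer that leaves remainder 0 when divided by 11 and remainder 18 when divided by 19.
M = 11 × 19 = 209. M₁ = 19, y₁ ≡ 7 (mod 11). M₂ = 11, y₂ ≡ 7 (mod 19). k = 0×19×7 + 18×11×7 ≡ 132 (mod 209). The smallest positive such number is 132.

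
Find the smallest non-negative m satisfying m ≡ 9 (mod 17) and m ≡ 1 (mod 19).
M = 17 × 19 = 323. M₁ = 19, y₁ ≡ 9 (mod 17). M₂ = 17, y₂ ≡ 9 (mod 19). m = 9×19×9 + 1×17×9 ≡ 77 (mod 323)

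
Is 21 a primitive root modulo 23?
Yes

To verify, check if 21^(22/q) ≢ 1 (mod 23) for each prime divisor q of 22
Divisors of 22 = 22: [1, 2, 11, 22]
  21^(22/2) = 21^11 ≡ 22 (mod 23)
  21^(22/11) = 21^2 ≡ 4 (mod 23)
Conclusion: 21 is a primitive root modulo 23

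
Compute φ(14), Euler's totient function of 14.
6

Prime factorization: 14 = 2 × 7
Using the formula φ(n) = n × Π(1 - 1/p) for each prime factor p:
φ(14) = 14 × (1 - 1/2) × (1 - 1/7)
φ(14) = 6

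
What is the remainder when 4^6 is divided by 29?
6 = 4 + 2 (binary 110). Repeated squaring mod 29: 4^1 ≡ 4; 4^2 ≡ 4² = 16 ≡ 16; 4^4 ≡ 16² = 256 ≡ 24. Multiply: 4^6 = 4^4 × 4^2 ≡ 24 × 16 (mod 29): 24 × 16 = 384 ≡ 7. So 4^6 ≡ 7 (mod 29).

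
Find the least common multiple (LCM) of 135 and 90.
270

First find GCD(135, 90) using the Euclidean algorithm:
135 = 1 × 90 + 45
90 = 2 × 45 + 0
GCD(135, 90) = 45

LCM formula: LCM(a, b) = (a × b) / GCD(a, b)
LCM(135, 90) = (135 × 90) / 45
LCM(135, 90) = 12150 / 45
LCM(135, 90) = 270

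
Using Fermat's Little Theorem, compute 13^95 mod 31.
By Fermat: 13^{30} ≡ 1 (mod 31). 95 = 3×30 + 5. So 13^{95} ≡ 13^{5} ≡ 6 (mod 31)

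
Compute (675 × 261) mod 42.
27

(675 × 261) = 176175
176175 mod 42 = 27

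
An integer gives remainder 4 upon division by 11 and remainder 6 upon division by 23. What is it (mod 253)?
M = 11 × 23 = 253. M₁ = 23, y₁ ≡ 1 (mod 11). M₂ = 11, y₂ ≡ 21 (mod 23). m = 4×23×1 + 6×11×21 ≡ 213 (mod 253). The smallest positive such number is 213.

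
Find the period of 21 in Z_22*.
Powers of 21 mod 22: 21^1≡21, 21^2≡1. Order = 2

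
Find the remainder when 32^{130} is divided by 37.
By Fermat: 32^{36} ≡ 1 (mod 37). 130 = 3×36 + 22. So 32^{130} ≡ 32^{22} ≡ 4 (mod 37)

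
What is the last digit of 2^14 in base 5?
Using Fermat: 2^{4} ≡ 1 (mod 5). 14 ≡ 2 (mod 4). So 2^{14} ≡ 2^{2} ≡ 4 (mod 5)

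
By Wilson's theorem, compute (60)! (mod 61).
By Wilson's theorem, (60)! ≡ -1 ≡ 60 (mod 61)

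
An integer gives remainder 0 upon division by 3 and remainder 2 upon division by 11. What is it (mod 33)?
M = 3 × 11 = 33. M₁ = 11, y₁ ≡ 2 (mod 3). M₂ = 3, y₂ ≡ 4 (mod 11). k = 0×11×2 + 2×3×4 ≡ 24 (mod 33). The smallest positive such number is 24.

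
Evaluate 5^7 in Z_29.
7 = 4 + 2 + 1 (binary 111). Repeated squaring mod 29: 5^1 ≡ 5; 5^2 ≡ 5² = 25 ≡ 25; 5^4 ≡ 25² = 625 ≡ 16. Multiply: 5^7 = 5^4 × 5^2 × 5^1 ≡ 16 × 25 × 5 (mod 29): 16 × 25 = 400 ≡ 23; 23 × 5 = 115 ≡ 28. So 5^7 ≡ 28 (mod 29).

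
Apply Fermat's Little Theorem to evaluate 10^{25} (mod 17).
7

By Fermat's Little Theorem, a^(p-1) ≡ 1 (mod p) for prime p and gcd(a, p) = 1
Here p = 17, so 10^16 ≡ 1 (mod 17)
We can reduce the exponent: 25 mod 16 = 9
So 10^25 ≡ 10^9 (mod 17)
Computing: 10^9 mod 17 = 7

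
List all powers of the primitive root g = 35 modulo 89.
g^1, g^2, ..., g^{88} mod 89: {35, 68, 66, 85, 38, 84, 3, 16, 26, 20, 77, 25, 74, 9, 48, 78, 60, 53, 75, 44, 27, 55, 56, 2, 70, 47, 43, 81, 76, 79, 6, 32, 52, 40, 65, 50, 59, 18, 7, 67, 31, 17, 61, 88, 54, 21, 23, 4, 51, 5, 86, 73, 63, 69, 12, 64, 15, 80, 41, 11, 29, 36, 14, 45, 62, 34, 33, 87, 19, 42, 46, 8, 13, 10, 83, 57, 37, 49, 24, 39, 30, 71, 82, 22, 58, 72, 28, 1}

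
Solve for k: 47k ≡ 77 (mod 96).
67

Since gcd(47, 96) = 1 divides 77, a solution exists.
Multiply both sides by the inverse of 47 mod 96:
  47^(-1) mod 96 = 47
  x ≡ 47 × 77 ≡ 3619 ≡ 67 (mod 96)
Verification: 47 × 67 = 3149 = 32 × 96 + 77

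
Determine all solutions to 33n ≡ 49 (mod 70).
63

Since gcd(33, 70) = 1 divides 49, a solution exists.
Multiply both sides by the inverse of 33 mod 70:
  33^(-1) mod 70 = 17
  x ≡ 17 × 49 ≡ 833 ≡ 63 (mod 70)
Verification: 33 × 63 = 2079 = 29 × 70 + 49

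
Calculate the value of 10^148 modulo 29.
Using Fermat: 10^{28} ≡ 1 (mod 29). 148 ≡ 8 (mod 28). So 10^{148} ≡ 10^{8} ≡ 25 (mod 29)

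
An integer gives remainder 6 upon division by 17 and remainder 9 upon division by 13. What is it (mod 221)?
M = 17 × 13 = 221. M₁ = 13, y₁ ≡ 4 (mod 17). M₂ = 17, y₂ ≡ 10 (mod 13). k = 6×13×4 + 9×17×10 ≡ 74 (mod 221). The smallest positive such number is 74.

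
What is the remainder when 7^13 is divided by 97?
Using repeated squaring. 13 = 8 + 4 + 1 (binary 1101). Repeated squaring mod 97: 7^1 ≡ 7; 7^2 ≡ 7² = 49 ≡ 49; 7^4 ≡ 49² = 2401 ≡ 73; 7^8 ≡ 73² = 5329 ≡ 91. Multiply: 7^13 = 7^8 × 7^4 × 7^1 ≡ 91 × 73 × 7 (mod 97): 91 × 73 = 6643 ≡ 47; 47 × 7 = 329 ≡ 38. So 7^13 ≡ 38 (mod 97).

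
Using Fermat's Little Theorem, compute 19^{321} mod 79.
21

By Fermat's Little Theorem, a^(p-1) ≡ 1 (mod p) for prime p and gcd(a, p) = 1
Here p = 79, so 19^78 ≡ 1 (mod 79)
We can reduce the exponent: 321 mod 78 = 9
So 19^321 ≡ 19^9 (mod 79)
Computing: 19^9 mod 79 = 21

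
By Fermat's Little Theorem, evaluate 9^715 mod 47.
By Fermat: 9^{46} ≡ 1 (mod 47). 715 ≡ 25 (mod 46). So 9^{715} ≡ 9^{25} ≡ 34 (mod 47)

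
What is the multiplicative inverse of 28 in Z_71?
33

Using Extended Euclidean Algorithm:
gcd(28, 71) = 1
Bezout coefficients: 28 × 33 + 71 × -13 = 1
So 28 × 33 ≡ 1 (mod 71)
The inverse is 33 mod 71 = 33
Verification: 28 × 33 = 924 = 13 × 71 + 1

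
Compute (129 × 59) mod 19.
11

(129 × 59) = 7611
7611 mod 19 = 11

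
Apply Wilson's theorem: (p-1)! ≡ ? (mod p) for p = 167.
By Wilson's theorem, (166)! ≡ -1 ≡ 166 (mod 167)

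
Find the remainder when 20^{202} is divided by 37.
By Fermat: 20^{36} ≡ 1 (mod 37). 202 = 5×36 + 22. So 20^{202} ≡ 20^{22} ≡ 25 (mod 37)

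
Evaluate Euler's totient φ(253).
220

Prime factorization: 253 = 11 × 23
Using the formula φ(n) = n × Π(1 - 1/p) for each prime factor p:
φ(253) = 253 × (1 - 1/11) × (1 - 1/23)
φ(253) = 220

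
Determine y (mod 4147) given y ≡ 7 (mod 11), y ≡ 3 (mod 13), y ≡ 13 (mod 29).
1173

Using the Chinese Remainder Theorem:
M = product of moduli = 4147
For equation 1: M_1 = 377, 377 ≡ 3 (mod 11), inverse of 377 mod 11 is 4 (check: 3 × 4 = 12 ≡ 1 (mod 11))
For equation 2: M_2 = 319, 319 ≡ 7 (mod 13), inverse of 319 mod 13 is 2 (check: 7 × 2 = 14 ≡ 1 (mod 13))
For equation 3: M_3 = 143, 143 ≡ 27 (mod 29), inverse of 143 mod 29 is 14 (check: 27 × 14 = 378 ≡ 1 (mod 29))
Combine: y ≡ Σ r_i×M_i×(M_i⁻¹ mod m_i) = 7×377×4 + 3×319×2 + 13×143×14 = 10556 + 1914 + 26026 = 38496
38496 mod 4147 = 1173
y ≡ 1173 (mod 4147)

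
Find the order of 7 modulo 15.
Powers of 7 mod 15: 7^1≡7, 7^2≡4, 7^3≡13, 7^4≡1. Order = 4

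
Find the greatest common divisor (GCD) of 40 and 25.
5

Using the Euclidean algorithm:
40 = 1 × 25 + 15
25 = 1 × 15 + 10
15 = 1 × 10 + 5
10 = 2 × 5 + 0

GCD(40, 25) = 5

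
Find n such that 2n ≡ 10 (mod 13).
5

Since gcd(2, 13) = 1 divides 10, a solution exists.
Multiply both sides by the inverse of 2 mod 13:
  2^(-1) mod 13 = 7
  x ≡ 7 × 10 ≡ 70 ≡ 5 (mod 13)
Verification: 2 × 5 = 10 = 0 × 13 + 10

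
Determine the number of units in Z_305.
240

Prime factorization: 305 = 5 × 61
Using the formula φ(n) = n × Π(1 - 1/p) for each prime factor p:
φ(305) = 305 × (1 - 1/5) × (1 - 1/61)
φ(305) = 240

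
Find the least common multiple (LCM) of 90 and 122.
5490

First find GCD(90, 122) using the Euclidean algorithm:
90 = 0 × 122 + 90
122 = 1 × 90 + 32
90 = 2 × 32 + 26
32 = 1 × 26 + 6
26 = 4 × 6 + 2
6 = 3 × 2 + 0
GCD(90, 122) = 2

LCM formula: LCM(a, b) = (a × b) / GCD(a, b)
LCM(90, 122) = (90 × 122) / 2
LCM(90, 122) = 10980 / 2
LCM(90, 122) = 5490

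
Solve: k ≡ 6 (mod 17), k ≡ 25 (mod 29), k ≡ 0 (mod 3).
M = 17 × 29 × 3 = 1479. M₁ = 87, y₁ ≡ 9 (mod 17). M₂ = 51, y₂ ≡ 4 (mod 29). M₃ = 493, y₃ ≡ 1 (mod 3). k = 6×87×9 + 25×51×4 + 0×493×1 ≡ 924 (mod 1479)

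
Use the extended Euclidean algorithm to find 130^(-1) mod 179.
Extended GCD: 130(84) + 179(-61) = 1. So 130^(-1) ≡ 84 ≡ 84 (mod 179). Verify: 130 × 84 = 10920 ≡ 1 (mod 179)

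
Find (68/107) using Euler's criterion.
(68/107) = 68^{53} mod 107 = -1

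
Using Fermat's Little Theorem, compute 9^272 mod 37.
By Fermat: 9^{36} ≡ 1 (mod 37). 272 ≡ 20 (mod 36). So 9^{272} ≡ 9^{20} ≡ 7 (mod 37)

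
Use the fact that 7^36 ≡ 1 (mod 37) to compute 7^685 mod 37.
By Fermat: 7^{36} ≡ 1 (mod 37). 685 ≡ 1 (mod 36). So 7^{685} ≡ 7^{1} ≡ 7 (mod 37)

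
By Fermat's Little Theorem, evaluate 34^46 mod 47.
By Fermat's Little Theorem, 34^{46} ≡ 1 (mod 47) since 47 is prime and gcd(34, 47) = 1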